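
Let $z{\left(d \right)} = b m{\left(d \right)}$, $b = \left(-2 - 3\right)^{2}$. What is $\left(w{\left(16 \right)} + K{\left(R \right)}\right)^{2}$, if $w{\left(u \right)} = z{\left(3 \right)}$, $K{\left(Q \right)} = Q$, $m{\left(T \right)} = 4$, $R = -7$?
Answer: $8649$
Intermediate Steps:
$b = 25$ ($b = \left(-5\right)^{2} = 25$)
$z{\left(d \right)} = 100$ ($z{\left(d \right)} = 25 \cdot 4 = 100$)
$w{\left(u \right)} = 100$
$\left(w{\left(16 \right)} + K{\left(R \right)}\right)^{2} = \left(100 - 7\right)^{2} = 93^{2} = 8649$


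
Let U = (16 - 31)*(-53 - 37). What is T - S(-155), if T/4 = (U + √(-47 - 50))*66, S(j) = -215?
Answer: 356615 + 264*I*√97 ≈ 3.5662e+5 + 2600.1*I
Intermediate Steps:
U = 1350 (U = -15*(-90) = 1350)
T = 356400 + 264*I*√97 (T = 4*((1350 + √(-47 - 50))*66) = 4*((1350 + √(-97))*66) = 4*((1350 + I*√97)*66) = 4*(89100 + 66*I*√97) = 356400 + 264*I*√97 ≈ 3.564e+5 + 2600.1*I)
T - S(-155) = (356400 + 264*I*√97) - 1*(-215) = (356400 + 264*I*√97) + 215 = 356615 + 264*I*√97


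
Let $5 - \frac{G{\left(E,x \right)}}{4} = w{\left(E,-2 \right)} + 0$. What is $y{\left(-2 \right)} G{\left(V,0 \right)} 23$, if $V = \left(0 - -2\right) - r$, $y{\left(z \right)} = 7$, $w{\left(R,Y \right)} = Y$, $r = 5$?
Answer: $4508$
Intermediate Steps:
$V = -3$ ($V = \left(0 - -2\right) - 5 = \left(0 + 2\right) - 5 = 2 - 5 = -3$)
$G{\left(E,x \right)} = 28$ ($G{\left(E,x \right)} = 20 - 4 \left(-2 + 0\right) = 20 - -8 = 20 + 8 = 28$)
$y{\left(-2 \right)} G{\left(V,0 \right)} 23 = 7 \cdot 28 \cdot 23 = 196 \cdot 23 = 4508$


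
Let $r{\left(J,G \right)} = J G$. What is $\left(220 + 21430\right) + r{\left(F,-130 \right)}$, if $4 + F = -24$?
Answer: $25290$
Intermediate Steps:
$F = -28$ ($F = -4 - 24 = -28$)
$r{\left(J,G \right)} = G J$
$\left(220 + 21430\right) + r{\left(F,-130 \right)} = \left(220 + 21430\right) - -3640 = 21650 + 3640 = 25290$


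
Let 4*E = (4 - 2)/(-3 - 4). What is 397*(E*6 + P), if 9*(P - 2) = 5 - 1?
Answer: 50419/63 ≈ 800.30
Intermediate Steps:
E = -1/14 (E = ((4 - 2)/(-3 - 4))/4 = (2/(-7))/4 = (2*(-1/7))/4 = (1/4)*(-2/7) = -1/14 ≈ -0.071429)
P = 22/9 (P = 2 + (5 - 1)/9 = 2 + (1/9)*4 = 2 + 4/9 = 22/9 ≈ 2.4444)
397*(E*6 + P) = 397*(-1/14*6 + 22/9) = 397*(-3/7 + 22/9) = 397*(127/63) = 50419/63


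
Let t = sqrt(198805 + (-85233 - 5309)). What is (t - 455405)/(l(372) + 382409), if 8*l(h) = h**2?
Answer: -455405/399707 + sqrt(108263)/399707 ≈ -1.1385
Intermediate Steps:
l(h) = h**2/8
t = sqrt(108263) (t = sqrt(198805 - 90542) = sqrt(108263) ≈ 329.03)
(t - 455405)/(l(372) + 382409) = (sqrt(108263) - 455405)/((1/8)*372**2 + 382409) = (-455405 + sqrt(108263))/((1/8)*138384 + 382409) = (-455405 + sqrt(108263))/(17298 + 382409) = (-455405 + sqrt(108263))/399707 = (-455405 + sqrt(108263))*(1/399707) = -455405/399707 + sqrt(108263)/399707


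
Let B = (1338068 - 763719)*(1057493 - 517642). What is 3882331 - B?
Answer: -310058999668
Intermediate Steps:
B = 310062881999 (B = 574349*539851 = 310062881999)
3882331 - B = 3882331 - 1*310062881999 = 3882331 - 310062881999 = -310058999668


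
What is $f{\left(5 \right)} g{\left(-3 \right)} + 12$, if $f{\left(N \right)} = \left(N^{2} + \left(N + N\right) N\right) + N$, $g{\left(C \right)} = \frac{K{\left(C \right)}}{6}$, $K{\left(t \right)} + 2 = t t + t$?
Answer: $\frac{196}{3} \approx 65.333$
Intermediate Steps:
$K{\left(t \right)} = -2 + t + t^{2}$ ($K{\left(t \right)} = -2 + \left(t t + t\right) = -2 + \left(t^{2} + t\right) = -2 + \left(t + t^{2}\right) = -2 + t + t^{2}$)
$g{\left(C \right)} = - \frac{1}{3} + \frac{C}{6} + \frac{C^{2}}{6}$ ($g{\left(C \right)} = \frac{-2 + C + C^{2}}{6} = \left(-2 + C + C^{2}\right) \frac{1}{6} = - \frac{1}{3} + \frac{C}{6} + \frac{C^{2}}{6}$)
$f{\left(N \right)} = N + 3 N^{2}$ ($f{\left(N \right)} = \left(N^{2} + 2 N N\right) + N = \left(N^{2} + 2 N^{2}\right) + N = 3 N^{2} + N = N + 3 N^{2}$)
$f{\left(5 \right)} g{\left(-3 \right)} + 12 = 5 \left(1 + 3 \cdot 5\right) \left(- \frac{1}{3} + \frac{1}{6} \left(-3\right) + \frac{\left(-3\right)^{2}}{6}\right) + 12 = 5 \left(1 + 15\right) \left(- \frac{1}{3} - \frac{1}{2} + \frac{1}{6} \cdot 9\right) + 12 = 5 \cdot 16 \left(- \frac{1}{3} - \frac{1}{2} + \frac{3}{2}\right) + 12 = 80 \cdot \frac{2}{3} + 12 = \frac{160}{3} + 12 = \frac{196}{3}$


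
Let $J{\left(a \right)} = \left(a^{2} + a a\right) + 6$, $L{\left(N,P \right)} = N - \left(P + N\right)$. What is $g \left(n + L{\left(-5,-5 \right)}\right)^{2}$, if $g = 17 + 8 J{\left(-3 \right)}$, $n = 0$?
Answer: $5225$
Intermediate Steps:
$L{\left(N,P \right)} = - P$ ($L{\left(N,P \right)} = N - \left(N + P\right) = - P$)
$J{\left(a \right)} = 6 + 2 a^{2}$ ($J{\left(a \right)} = \left(a^{2} + a^{2}\right) + 6 = 2 a^{2} + 6 = 6 + 2 a^{2}$)
$g = 209$ ($g = 17 + 8 \left(6 + 2 \left(-3\right)^{2}\right) = 17 + 8 \left(6 + 2 \cdot 9\right) = 17 + 8 \left(6 + 18\right) = 17 + 8 \cdot 24 = 17 + 192 = 209$)
$g \left(n + L{\left(-5,-5 \right)}\right)^{2} = 209 \left(0 - -5\right)^{2} = 209 \left(0 + 5\right)^{2} = 209 \cdot 5^{2} = 209 \cdot 25 = 5225$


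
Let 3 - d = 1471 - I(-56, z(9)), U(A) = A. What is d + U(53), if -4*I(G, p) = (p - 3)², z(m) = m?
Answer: -1424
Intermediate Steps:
I(G, p) = -(-3 + p)²/4 (I(G, p) = -(p - 3)²/4 = -(-3 + p)²/4)
d = -1477 (d = 3 - (1471 - (-1)*(-3 + 9)²/4) = 3 - (1471 - (-1)*6²/4) = 3 - (1471 - (-1)*36/4) = 3 - (1471 - 1*(-9)) = 3 - (1471 + 9) = 3 - 1*1480 = 3 - 1480 = -1477)
d + U(53) = -1477 + 53 = -1424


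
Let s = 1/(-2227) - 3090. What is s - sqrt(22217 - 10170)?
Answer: -6881431/2227 - sqrt(12047) ≈ -3199.8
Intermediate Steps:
s = -6881431/2227 (s = -1/2227 - 3090 = -6881431/2227 ≈ -3090.0)
s - sqrt(22217 - 10170) = -6881431/2227 - sqrt(22217 - 10170) = -6881431/2227 - sqrt(12047)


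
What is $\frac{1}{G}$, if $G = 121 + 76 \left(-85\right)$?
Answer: $- \frac{1}{6339} \approx -0.00015775$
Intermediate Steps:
$G = -6339$ ($G = 121 - 6460 = -6339$)
$\frac{1}{G} = \frac{1}{-6339} = - \frac{1}{6339}$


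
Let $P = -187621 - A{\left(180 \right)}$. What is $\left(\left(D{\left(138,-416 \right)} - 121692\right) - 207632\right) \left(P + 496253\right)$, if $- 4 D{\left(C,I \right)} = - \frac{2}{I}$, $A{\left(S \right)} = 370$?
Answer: $- \frac{42231519307539}{416} \approx -1.0152 \cdot 10^{11}$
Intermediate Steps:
$D{\left(C,I \right)} = \frac{1}{2 I}$ ($D{\left(C,I \right)} = - \frac{\left(-2\right) \frac{1}{I}}{4} = \frac{1}{2 I}$)
$P = -187991$ ($P = -187621 - 370 = -187991$)
$\left(\left(D{\left(138,-416 \right)} - 121692\right) - 207632\right) \left(P + 496253\right) = \left(\left(\frac{1}{2 \left(-416\right)} - 121692\right) - 207632\right) \left(-187991 + 496253\right) = \left(\left(\frac{1}{2} \left(- \frac{1}{416}\right) - 121692\right) - 207632\right) 308262 = \left(\left(- \frac{1}{832} - 121692\right) - 207632\right) 308262 = \left(- \frac{101247745}{832} - 207632\right) 308262 = \left(- \frac{273997569}{832}\right) 308262 = - \frac{42231519307539}{416}$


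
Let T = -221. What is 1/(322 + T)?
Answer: 1/101 ≈ 0.0099010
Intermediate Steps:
1/(322 + T) = 1/(322 - 221) = 1/101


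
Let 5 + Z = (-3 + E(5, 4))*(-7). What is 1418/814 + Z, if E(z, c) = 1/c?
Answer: 26035/1628 ≈ 15.992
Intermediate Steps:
E(z, c) = 1/c
Z = 57/4 (Z = -5 + (-3 + 1/4)*(-7) = -5 + (-3 + ¼)*(-7) = -5 - 11/4*(-7) = -5 + 77/4 = 57/4 ≈ 14.250)
1418/814 + Z = 1418/814 + 57/4 = (1/814)*1418 + 57/4 = 709/407 + 57/4 = 26035/1628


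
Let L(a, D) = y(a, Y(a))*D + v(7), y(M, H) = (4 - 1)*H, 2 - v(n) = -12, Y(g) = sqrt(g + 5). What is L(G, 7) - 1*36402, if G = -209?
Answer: -36388 + 42*I*sqrt(51) ≈ -36388.0 + 299.94*I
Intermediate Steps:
Y(g) = sqrt(5 + g)
v(n) = 14 (v(n) = 2 - 1*(-12) = 2 + 12 = 14)
y(M, H) = 3*H
L(a, D) = 14 + 3*D*sqrt(5 + a) (L(a, D) = (3*sqrt(5 + a))*D + 14 = 3*D*sqrt(5 + a) + 14 = 14 + 3*D*sqrt(5 + a))
L(G, 7) - 1*36402 = (14 + 3*7*sqrt(5 - 209)) - 1*36402 = (14 + 3*7*sqrt(-204)) - 36402 = (14 + 3*7*(2*I*sqrt(51))) - 36402 = (14 + 42*I*sqrt(51)) - 36402 = -36388 + 42*I*sqrt(51)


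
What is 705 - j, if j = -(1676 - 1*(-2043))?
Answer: 4424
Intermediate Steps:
j = -3719 (j = -(1676 + 2043) = -1*3719 = -3719)
705 - j = 705 - 1*(-3719) = 705 + 3719 = 4424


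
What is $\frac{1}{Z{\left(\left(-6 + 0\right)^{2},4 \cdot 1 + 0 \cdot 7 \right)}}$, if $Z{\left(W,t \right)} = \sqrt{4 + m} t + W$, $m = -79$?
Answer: $\frac{3}{208} - \frac{5 i \sqrt{3}}{624} \approx 0.014423 - 0.013879 i$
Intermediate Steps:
$Z{\left(W,t \right)} = W + 5 i t \sqrt{3}$ ($Z{\left(W,t \right)} = \sqrt{4 - 79} t + W = \sqrt{-75} t + W = 5 i \sqrt{3} t + W = 5 i t \sqrt{3} + W = W + 5 i t \sqrt{3}$)
$\frac{1}{Z{\left(\left(-6 + 0\right)^{2},4 \cdot 1 + 0 \cdot 7 \right)}} = \frac{1}{\left(-6 + 0\right)^{2} + 5 i \left(4 \cdot 1 + 0 \cdot 7\right) \sqrt{3}} = \frac{1}{\left(-6\right)^{2} + 5 i \left(4 + 0\right) \sqrt{3}} = \frac{1}{36 + 5 i 4 \sqrt{3}} = \frac{1}{36 + 20 i \sqrt{3}}$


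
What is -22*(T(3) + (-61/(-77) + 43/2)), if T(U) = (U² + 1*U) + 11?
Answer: -6975/7 ≈ -996.43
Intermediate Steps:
T(U) = 11 + U + U² (T(U) = (U² + U) + 11 = (U + U²) + 11 = 11 + U + U²)
-22*(T(3) + (-61/(-77) + 43/2)) = -22*((11 + 3 + 3²) + (-61/(-77) + 43/2)) = -22*((11 + 3 + 9) + (-61*(-1/77) + 43*(½))) = -22*(23 + (61/77 + 43/2)) = -22*(23 + 3433/154) = -22*6975/154 = -6975/7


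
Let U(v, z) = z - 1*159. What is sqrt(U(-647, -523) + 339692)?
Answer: sqrt(339010) ≈ 582.25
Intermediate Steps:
U(v, z) = -159 + z (U(v, z) = z - 159 = -159 + z)
sqrt(U(-647, -523) + 339692) = sqrt((-159 - 523) + 339692) = sqrt(-682 + 339692) = sqrt(339010)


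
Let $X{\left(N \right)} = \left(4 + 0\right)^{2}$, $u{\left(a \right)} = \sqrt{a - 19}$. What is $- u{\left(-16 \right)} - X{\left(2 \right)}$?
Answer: $-16 - i \sqrt{35} \approx -16.0 - 5.9161 i$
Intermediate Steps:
$u{\left(a \right)} = \sqrt{-19 + a}$
$X{\left(N \right)} = 16$ ($X{\left(N \right)} = 4^{2} = 16$)
$- u{\left(-16 \right)} - X{\left(2 \right)} = - \sqrt{-19 - 16} - 16 = - \sqrt{-35} - 16 = - i \sqrt{35} - 16 = -16 - i \sqrt{35}$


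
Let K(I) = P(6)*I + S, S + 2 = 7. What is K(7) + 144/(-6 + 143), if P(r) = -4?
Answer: -3007/137 ≈ -21.949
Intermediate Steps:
S = 5 (S = -2 + 7 = 5)
K(I) = 5 - 4*I (K(I) = -4*I + 5 = 5 - 4*I)
K(7) + 144/(-6 + 143) = (5 - 4*7) + 144/(-6 + 143) = (5 - 28) + 144/137 = -23 + (1/137)*144 = -23 + 144/137 = -3007/137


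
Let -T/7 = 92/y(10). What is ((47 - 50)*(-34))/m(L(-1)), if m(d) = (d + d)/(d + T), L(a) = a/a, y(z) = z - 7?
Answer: -10897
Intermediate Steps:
y(z) = -7 + z
L(a) = 1
T = -644/3 (T = -644/(-7 + 10) = -644/3 ≈ -214.67)
m(d) = 2*d/(-644/3 + d) (m(d) = (d + d)/(d - 644/3) = (2*d)/(-644/3 + d) = 2*d/(-644/3 + d))
((47 - 50)*(-34))/m(L(-1)) = ((47 - 50)*(-34))/((6*1/(-644 + 3*1))) = (-3*(-34))/((6*1/(-644 + 3))) = 102/((6*1/(-641))) = 102/((6*1*(-1/641))) = 102/(-6/641) = 102*(-641/6) = -10897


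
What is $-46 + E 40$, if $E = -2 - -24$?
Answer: $834$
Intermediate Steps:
$E = 22$ ($E = -2 + 24 = 22$)
$-46 + E 40 = -46 + 22 \cdot 40 = -46 + 880 = 834$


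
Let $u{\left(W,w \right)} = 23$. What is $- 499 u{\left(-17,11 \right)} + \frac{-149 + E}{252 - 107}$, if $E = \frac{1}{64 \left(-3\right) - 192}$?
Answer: $- \frac{22037813}{1920} \approx -11478.0$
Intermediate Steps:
$E = - \frac{1}{384}$ ($E = \frac{1}{-192 - 192} = \frac{1}{-384} = - \frac{1}{384} \approx -0.0026042$)
$- 499 u{\left(-17,11 \right)} + \frac{-149 + E}{252 - 107} = \left(-499\right) 23 + \frac{-149 - \frac{1}{384}}{252 - 107} = -11477 - \frac{57217}{384 \cdot 145} = -11477 - \frac{1973}{1920} = - \frac{22037813}{1920}$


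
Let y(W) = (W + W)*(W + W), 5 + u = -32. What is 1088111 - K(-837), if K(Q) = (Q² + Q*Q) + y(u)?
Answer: -318503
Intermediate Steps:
u = -37 (u = -5 - 32 = -37)
y(W) = 4*W² (y(W) = (2*W)*(2*W) = 4*W²)
K(Q) = 5476 + 2*Q² (K(Q) = (Q² + Q*Q) + 4*(-37)² = (Q² + Q²) + 4*1369 = 2*Q² + 5476 = 5476 + 2*Q²)
1088111 - K(-837) = 1088111 - (5476 + 2*(-837)²) = 1088111 - (5476 + 2*700569) = 1088111 - (5476 + 1401138) = 1088111 - 1*1406614 = 1088111 - 1406614 = -318503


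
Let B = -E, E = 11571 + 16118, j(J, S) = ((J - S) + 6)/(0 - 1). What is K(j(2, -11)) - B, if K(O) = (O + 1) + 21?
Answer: 27692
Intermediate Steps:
j(J, S) = -6 + S - J (j(J, S) = (6 + J - S)/(-1) = (6 + J - S)*(-1) = -6 + S - J)
E = 27689
K(O) = 22 + O (K(O) = (1 + O) + 21 = 22 + O)
B = -27689 (B = -1*27689 = -27689)
K(j(2, -11)) - B = (22 + (-6 - 11 - 1*2)) - 1*(-27689) = (22 + (-6 - 11 - 2)) + 27689 = (22 - 19) + 27689 = 3 + 27689 = 27692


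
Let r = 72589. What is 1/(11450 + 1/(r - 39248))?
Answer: 33341/381754451 ≈ 8.7336e-5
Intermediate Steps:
1/(11450 + 1/(r - 39248)) = 1/(11450 + 1/(72589 - 39248)) = 1/(11450 + 1/33341) = 1/(381754451/33341) = 33341/381754451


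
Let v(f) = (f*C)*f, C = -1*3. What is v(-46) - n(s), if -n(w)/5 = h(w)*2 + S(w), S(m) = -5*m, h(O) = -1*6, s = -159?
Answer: -2433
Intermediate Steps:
h(O) = -6
C = -3
n(w) = 60 + 25*w (n(w) = -5*(-6*2 - 5*w) = -5*(-12 - 5*w) = 60 + 25*w)
v(f) = -3*f² (v(f) = (f*(-3))*f = (-3*f)*f = -3*f²)
v(-46) - n(s) = -3*(-46)² - (60 + 25*(-159)) = -3*2116 - (60 - 3975) = -6348 - 1*(-3915) = -6348 + 3915 = -2433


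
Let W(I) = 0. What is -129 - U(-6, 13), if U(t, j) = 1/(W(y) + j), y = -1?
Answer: -1678/13 ≈ -129.08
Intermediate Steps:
U(t, j) = 1/j (U(t, j) = 1/(0 + j) = 1/j)
-129 - U(-6, 13) = -129 - 1/13 = -1678/13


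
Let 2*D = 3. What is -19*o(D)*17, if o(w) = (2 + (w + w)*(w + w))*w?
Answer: -10659/2 ≈ -5329.5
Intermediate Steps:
D = 3/2 (D = (½)*3 = 3/2 ≈ 1.5000)
o(w) = w*(2 + 4*w²) (o(w) = (2 + (2*w)*(2*w))*w = (2 + 4*w²)*w = w*(2 + 4*w²))
-19*o(D)*17 = -19*(2*(3/2) + 4*(3/2)³)*17 = -19*(3 + 4*(27/8))*17 = -19*(3 + 27/2)*17 = -19*33/2*17 = -627/2*17 = -10659/2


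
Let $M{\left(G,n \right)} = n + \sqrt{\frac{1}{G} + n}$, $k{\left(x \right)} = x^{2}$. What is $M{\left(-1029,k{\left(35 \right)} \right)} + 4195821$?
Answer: $4197046 + \frac{2 \sqrt{6617751}}{147} \approx 4.1971 \cdot 10^{6}$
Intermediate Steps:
$M{\left(G,n \right)} = n + \sqrt{n + \frac{1}{G}}$
$M{\left(-1029,k{\left(35 \right)} \right)} + 4195821 = \left(35^{2} + \sqrt{35^{2} + \frac{1}{-1029}}\right) + 4195821 = \left(1225 + \sqrt{1225 - \frac{1}{1029}}\right) + 4195821 = \left(1225 + \sqrt{\frac{1260524}{1029}}\right) + 4195821 = \left(1225 + \frac{2 \sqrt{6617751}}{147}\right) + 4195821 = 4197046 + \frac{2 \sqrt{6617751}}{147}$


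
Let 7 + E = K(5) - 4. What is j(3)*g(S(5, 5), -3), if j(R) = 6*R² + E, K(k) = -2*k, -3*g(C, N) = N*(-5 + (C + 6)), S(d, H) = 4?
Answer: 165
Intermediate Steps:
g(C, N) = -N*(1 + C)/3 (g(C, N) = -N*(-5 + (C + 6))/3 = -N*(-5 + (6 + C))/3 = -N*(1 + C)/3)
E = -21 (E = -7 + (-2*5 - 4) = -7 + (-10 - 4) = -7 - 14 = -21)
j(R) = -21 + 6*R² (j(R) = 6*R² - 21 = -21 + 6*R²)
j(3)*g(S(5, 5), -3) = (-21 + 6*3²)*(-⅓*(-3)*(1 + 4)) = (-21 + 6*9)*(-⅓*(-3)*5) = (-21 + 54)*5 = 33*5 = 165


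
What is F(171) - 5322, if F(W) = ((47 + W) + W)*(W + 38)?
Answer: 75979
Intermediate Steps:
F(W) = (38 + W)*(47 + 2*W) (F(W) = (47 + 2*W)*(38 + W) = (38 + W)*(47 + 2*W))
F(171) - 5322 = (1786 + 2*171² + 123*171) - 5322 = (1786 + 2*29241 + 21033) - 5322 = (1786 + 58482 + 21033) - 5322 = 81301 - 5322 = 75979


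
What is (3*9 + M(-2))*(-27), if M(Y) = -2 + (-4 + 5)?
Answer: -702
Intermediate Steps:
M(Y) = -1 (M(Y) = -2 + 1 = -1)
(3*9 + M(-2))*(-27) = (3*9 - 1)*(-27) = (27 - 1)*(-27) = 26*(-27) = -702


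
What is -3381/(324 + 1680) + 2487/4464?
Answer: -280801/248496 ≈ -1.1300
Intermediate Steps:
-3381/(324 + 1680) + 2487/4464 = -3381/2004 + 2487*(1/4464) = -3381*1/2004 + 829/1488 = -1127/668 + 829/1488 = -280801/248496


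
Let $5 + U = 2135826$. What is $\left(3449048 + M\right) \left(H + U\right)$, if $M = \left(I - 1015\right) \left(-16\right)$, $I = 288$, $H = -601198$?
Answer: $5310839123640$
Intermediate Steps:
$U = 2135821$ ($U = -5 + 2135826 = 2135821$)
$M = 11632$ ($M = \left(288 - 1015\right) \left(-16\right) = \left(-727\right) \left(-16\right) = 11632$)
$\left(3449048 + M\right) \left(H + U\right) = \left(3449048 + 11632\right) \left(-601198 + 2135821\right) = 3460680 \cdot 1534623 = 5310839123640$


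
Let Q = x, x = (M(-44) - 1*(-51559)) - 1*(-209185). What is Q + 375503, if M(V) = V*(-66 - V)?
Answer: 637215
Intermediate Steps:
x = 261712 (x = (-1*(-44)*(66 - 44) - 1*(-51559)) - 1*(-209185) = (-1*(-44)*22 + 51559) + 209185 = (968 + 51559) + 209185 = 52527 + 209185 = 261712)
Q = 261712
Q + 375503 = 261712 + 375503 = 637215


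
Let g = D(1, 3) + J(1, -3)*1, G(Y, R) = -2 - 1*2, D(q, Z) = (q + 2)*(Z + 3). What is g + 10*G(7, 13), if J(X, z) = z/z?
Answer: -21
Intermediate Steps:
J(X, z) = 1
D(q, Z) = (2 + q)*(3 + Z)
G(Y, R) = -4 (G(Y, R) = -2 - 2 = -4)
g = 19 (g = (6 + 2*3 + 3*1 + 3*1) + 1*1 = (6 + 6 + 3 + 3) + 1 = 18 + 1 = 19)
g + 10*G(7, 13) = 19 + 10*(-4) = 19 - 40 = -21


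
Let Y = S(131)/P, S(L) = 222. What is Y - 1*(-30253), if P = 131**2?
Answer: 519171955/17161 ≈ 30253.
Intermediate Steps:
P = 17161
Y = 222/17161 ≈ 0.012936
Y - 1*(-30253) = 222/17161 - 1*(-30253) = 222/17161 + 30253 = 519171955/17161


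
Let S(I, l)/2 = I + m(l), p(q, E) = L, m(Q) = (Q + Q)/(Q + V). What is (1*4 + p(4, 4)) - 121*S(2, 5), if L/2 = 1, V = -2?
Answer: -3854/3 ≈ -1284.7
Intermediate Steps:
L = 2 (L = 2*1 = 2)
m(Q) = 2*Q/(-2 + Q) (m(Q) = (Q + Q)/(Q - 2) = (2*Q)/(-2 + Q) = 2*Q/(-2 + Q))
p(q, E) = 2
S(I, l) = 2*I + 4*l/(-2 + l) (S(I, l) = 2*(I + 2*l/(-2 + l)) = 2*I + 4*l/(-2 + l))
(1*4 + p(4, 4)) - 121*S(2, 5) = (1*4 + 2) - 242*(2*5 + 2*(-2 + 5))/(-2 + 5) = (4 + 2) - 242*(10 + 2*3)/3 = 6 - 242*(10 + 6)/3 = 6 - 242*16/3 = 6 - 121*32/3 = 6 - 3872/3 = -3854/3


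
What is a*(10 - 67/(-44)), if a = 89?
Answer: 45123/44 ≈ 1025.5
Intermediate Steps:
a*(10 - 67/(-44)) = 89*(10 - 67/(-44)) = 89*(10 - 67*(-1/44)) = 89*(10 + 67/44) = 89*(507/44) = 45123/44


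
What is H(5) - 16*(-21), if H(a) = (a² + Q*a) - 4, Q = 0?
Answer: 357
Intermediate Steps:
H(a) = -4 + a² (H(a) = (a² + 0*a) - 4 = (a² + 0) - 4 = a² - 4 = -4 + a²)
H(5) - 16*(-21) = (-4 + 5²) - 16*(-21) = (-4 + 25) + 336 = 21 + 336 = 357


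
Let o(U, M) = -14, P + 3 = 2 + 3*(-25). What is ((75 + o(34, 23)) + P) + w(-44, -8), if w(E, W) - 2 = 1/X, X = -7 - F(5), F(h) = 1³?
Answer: -105/8 ≈ -13.125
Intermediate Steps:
P = -76 (P = -3 + (2 + 3*(-25)) = -3 + (2 - 75) = -3 - 73 = -76)
F(h) = 1
X = -8 (X = -7 - 1*1 = -7 - 1 = -8)
w(E, W) = 15/8 (w(E, W) = 2 + 1/(-8) = 2 - ⅛ = 15/8)
((75 + o(34, 23)) + P) + w(-44, -8) = ((75 - 14) - 76) + 15/8 = (61 - 76) + 15/8 = -15 + 15/8 = -105/8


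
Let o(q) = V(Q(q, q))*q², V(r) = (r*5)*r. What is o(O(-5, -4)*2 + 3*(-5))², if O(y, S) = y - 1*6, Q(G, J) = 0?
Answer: 0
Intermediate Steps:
O(y, S) = -6 + y (O(y, S) = y - 6 = -6 + y)
V(r) = 5*r² (V(r) = (5*r)*r = 5*r²)
o(q) = 0 (o(q) = (5*0²)*q² = (5*0)*q² = 0*q² = 0)
o(O(-5, -4)*2 + 3*(-5))² = 0² = 0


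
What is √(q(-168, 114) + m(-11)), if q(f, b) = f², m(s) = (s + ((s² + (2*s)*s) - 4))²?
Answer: 12*√1037 ≈ 386.43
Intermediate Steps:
m(s) = (-4 + s + 3*s²)² (m(s) = (s + ((s² + 2*s²) - 4))² = (s + (3*s² - 4))² = (s + (-4 + 3*s²))² = (-4 + s + 3*s²)²)
√(q(-168, 114) + m(-11)) = √((-168)² + (-4 - 11 + 3*(-11)²)²) = √(28224 + (-4 - 11 + 3*121)²) = √(28224 + (-4 - 11 + 363)²) = √(28224 + 348²) = √(28224 + 121104) = √149328 = 12*√1037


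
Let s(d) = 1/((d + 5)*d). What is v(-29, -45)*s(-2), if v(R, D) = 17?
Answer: -17/6 ≈ -2.8333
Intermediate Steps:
s(d) = 1/(d*(5 + d)) (s(d) = 1/((5 + d)*d) = 1/(d*(5 + d)))
v(-29, -45)*s(-2) = 17*(1/((-2)*(5 - 2))) = 17*(-½/3) = 17*(-½*⅓) = 17*(-⅙) = -17/6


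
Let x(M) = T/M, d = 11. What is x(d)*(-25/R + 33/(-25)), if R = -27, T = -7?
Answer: 1862/7425 ≈ 0.25077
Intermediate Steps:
x(M) = -7/M
x(d)*(-25/R + 33/(-25)) = (-7/11)*(-25/(-27) + 33/(-25)) = (-7*1/11)*(-25*(-1/27) + 33*(-1/25)) = -7*(25/27 - 33/25)/11 = -7/11*(-266/675) = 1862/7425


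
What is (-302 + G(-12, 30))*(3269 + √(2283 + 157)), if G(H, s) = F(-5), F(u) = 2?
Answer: -980700 - 600*√610 ≈ -9.9552e+5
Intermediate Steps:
G(H, s) = 2
(-302 + G(-12, 30))*(3269 + √(2283 + 157)) = (-302 + 2)*(3269 + √(2283 + 157)) = -300*(3269 + √2440) = -300*(3269 + 2*√610) = -980700 - 600*√610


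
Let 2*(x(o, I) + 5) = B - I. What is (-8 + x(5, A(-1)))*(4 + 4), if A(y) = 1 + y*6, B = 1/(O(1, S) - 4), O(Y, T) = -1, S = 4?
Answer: -424/5 ≈ -84.800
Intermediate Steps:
B = -⅕ (B = 1/(-1 - 4) = 1/(-5) = -⅕ ≈ -0.20000)
A(y) = 1 + 6*y
x(o, I) = -51/10 - I/2 (x(o, I) = -5 + (-⅕ - I)/2 = -5 + (-⅒ - I/2) = -51/10 - I/2)
(-8 + x(5, A(-1)))*(4 + 4) = (-8 + (-51/10 - (1 + 6*(-1))/2))*(4 + 4) = (-8 + (-51/10 - (1 - 6)/2))*8 = (-8 + (-51/10 - ½*(-5)))*8 = (-8 + (-51/10 + 5/2))*8 = (-8 - 13/5)*8 = -53/5*8 = -424/5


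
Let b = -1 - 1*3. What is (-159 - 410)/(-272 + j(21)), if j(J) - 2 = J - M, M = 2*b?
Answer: 569/241 ≈ 2.3610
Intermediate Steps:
b = -4 (b = -1 - 3 = -4)
M = -8 (M = 2*(-4) = -8)
j(J) = 10 + J (j(J) = 2 + (J - 1*(-8)) = 2 + (J + 8) = 2 + (8 + J) = 10 + J)
(-159 - 410)/(-272 + j(21)) = (-159 - 410)/(-272 + (10 + 21)) = -569/(-272 + 31) = -569/(-241) = -569*(-1/241) = 569/241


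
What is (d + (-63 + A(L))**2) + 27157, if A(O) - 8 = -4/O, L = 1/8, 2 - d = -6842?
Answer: 41570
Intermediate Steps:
d = 6844 (d = 2 - 1*(-6842) = 2 + 6842 = 6844)
L = 1/8 ≈ 0.12500
A(O) = 8 - 4/O
(d + (-63 + A(L))**2) + 27157 = (6844 + (-63 + (8 - 4/1/8))**2) + 27157 = (6844 + (-63 + (8 - 4*8))**2) + 27157 = (6844 + (-63 + (8 - 32))**2) + 27157 = (6844 + (-63 - 24)**2) + 27157 = (6844 + (-87)**2) + 27157 = (6844 + 7569) + 27157 = 14413 + 27157 = 41570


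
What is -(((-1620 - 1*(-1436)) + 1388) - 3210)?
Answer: 2006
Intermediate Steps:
-(((-1620 - 1*(-1436)) + 1388) - 3210) = -(((-1620 + 1436) + 1388) - 3210) = -((-184 + 1388) - 3210) = -(1204 - 3210) = -1*(-2006) = 2006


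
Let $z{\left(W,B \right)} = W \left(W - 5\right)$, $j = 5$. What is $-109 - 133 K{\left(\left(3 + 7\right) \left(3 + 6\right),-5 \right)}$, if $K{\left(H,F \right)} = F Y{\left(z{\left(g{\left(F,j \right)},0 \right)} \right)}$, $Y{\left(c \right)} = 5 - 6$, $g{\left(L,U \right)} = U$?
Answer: $-774$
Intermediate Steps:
$z{\left(W,B \right)} = W \left(-5 + W\right)$
$Y{\left(c \right)} = -1$ ($Y{\left(c \right)} = 5 - 6 = -1$)
$K{\left(H,F \right)} = - F$ ($K{\left(H,F \right)} = F \left(-1\right) = - F$)
$-109 - 133 K{\left(\left(3 + 7\right) \left(3 + 6\right),-5 \right)} = -109 - 133 \left(\left(-1\right) \left(-5\right)\right) = -109 - 665 = -774$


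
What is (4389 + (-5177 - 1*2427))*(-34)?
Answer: 109310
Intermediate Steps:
(4389 + (-5177 - 1*2427))*(-34) = (4389 + (-5177 - 2427))*(-34) = (4389 - 7604)*(-34) = -3215*(-34) = 109310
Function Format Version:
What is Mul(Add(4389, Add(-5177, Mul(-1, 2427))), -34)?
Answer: 109310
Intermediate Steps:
Mul(Add(4389, Add(-5177, Mul(-1, 2427))), -34) = Mul(Add(4389, Add(-5177, -2427)), -34) = Mul(Add(4389, -7604), -34) = Mul(-3215, -34) = 109310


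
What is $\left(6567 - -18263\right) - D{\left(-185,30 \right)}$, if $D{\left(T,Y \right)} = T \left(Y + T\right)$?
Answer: $-3845$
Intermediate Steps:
$D{\left(T,Y \right)} = T \left(T + Y\right)$
$\left(6567 - -18263\right) - D{\left(-185,30 \right)} = \left(6567 - -18263\right) - - 185 \left(-185 + 30\right) = \left(6567 + 18263\right) - \left(-185\right) \left(-155\right) = 24830 - 28675 = -3845$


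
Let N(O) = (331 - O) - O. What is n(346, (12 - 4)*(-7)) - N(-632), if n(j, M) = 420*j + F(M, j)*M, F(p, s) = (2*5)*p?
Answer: 175085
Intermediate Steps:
F(p, s) = 10*p
n(j, M) = 10*M² + 420*j (n(j, M) = 420*j + (10*M)*M = 420*j + 10*M² = 10*M² + 420*j)
N(O) = 331 - 2*O
n(346, (12 - 4)*(-7)) - N(-632) = (10*((12 - 4)*(-7))² + 420*346) - (331 - 2*(-632)) = (10*(8*(-7))² + 145320) - (331 + 1264) = (10*(-56)² + 145320) - 1*1595 = (10*3136 + 145320) - 1595 = (31360 + 145320) - 1595 = 176680 - 1595 = 175085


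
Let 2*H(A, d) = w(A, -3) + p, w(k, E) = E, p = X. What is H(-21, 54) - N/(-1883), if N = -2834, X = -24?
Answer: -56509/3766 ≈ -15.005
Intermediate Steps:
p = -24
H(A, d) = -27/2 (H(A, d) = (-3 - 24)/2 = (½)*(-27) = -27/2)
H(-21, 54) - N/(-1883) = -27/2 - (-2834)/(-1883) = -27/2 - (-2834)*(-1)/1883 = -27/2 - 1*2834/1883 = -27/2 - 2834/1883 = -56509/3766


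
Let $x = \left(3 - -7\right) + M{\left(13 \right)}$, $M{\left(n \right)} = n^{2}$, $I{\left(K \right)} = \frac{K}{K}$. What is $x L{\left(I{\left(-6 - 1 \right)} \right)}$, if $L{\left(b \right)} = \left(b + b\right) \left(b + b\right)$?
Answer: $716$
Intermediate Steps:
$I{\left(K \right)} = 1$
$L{\left(b \right)} = 4 b^{2}$ ($L{\left(b \right)} = 2 b 2 b = 4 b^{2}$)
$x = 179$ ($x = \left(3 - -7\right) + 13^{2} = \left(3 + 7\right) + 169 = 10 + 169 = 179$)
$x L{\left(I{\left(-6 - 1 \right)} \right)} = 179 \cdot 4 \cdot 1^{2} = 179 \cdot 4 \cdot 1 = 179 \cdot 4 = 716$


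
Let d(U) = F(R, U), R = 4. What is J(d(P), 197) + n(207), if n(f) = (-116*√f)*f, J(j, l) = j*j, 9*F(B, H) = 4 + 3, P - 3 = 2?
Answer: 49/81 - 72036*√23 ≈ -3.4547e+5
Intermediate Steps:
P = 5 (P = 3 + 2 = 5)
F(B, H) = 7/9 (F(B, H) = (4 + 3)/9 = (⅑)*7 = 7/9)
d(U) = 7/9
J(j, l) = j²
n(f) = -116*f^(3/2)
J(d(P), 197) + n(207) = (7/9)² - 72036*√23 = 49/81 - 72036*√23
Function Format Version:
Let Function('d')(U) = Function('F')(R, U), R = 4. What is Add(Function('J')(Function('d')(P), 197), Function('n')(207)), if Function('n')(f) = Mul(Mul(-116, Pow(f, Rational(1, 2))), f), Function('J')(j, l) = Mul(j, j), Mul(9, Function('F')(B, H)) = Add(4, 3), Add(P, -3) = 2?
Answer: Add(Rational(49, 81), Mul(-72036, Pow(23, Rational(1, 2)))) ≈ -3.4547e+5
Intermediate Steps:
P = 5 (P = Add(3, 2) = 5)
Function('F')(B, H) = Rational(7, 9) (Function('F')(B, H) = Mul(Rational(1, 9), Add(4, 3)) = Mul(Rational(1, 9), 7) = Rational(7, 9))
Function('d')(U) = Rational(7, 9)
Function('J')(j, l) = Pow(j, 2)
Function('n')(f) = Mul(-116, Pow(f, Rational(3, 2)))
Add(Function('J')(Function('d')(P), 197), Function('n')(207)) = Add(Pow(Rational(7, 9), 2), Mul(-116, Pow(207, Rational(3, 2)))) = Add(Rational(49, 81), Mul(-116, Mul(621, Pow(23, Rational(1, 2))))) = Add(Rational(49, 81), Mul(-72036, Pow(23, Rational(1, 2))))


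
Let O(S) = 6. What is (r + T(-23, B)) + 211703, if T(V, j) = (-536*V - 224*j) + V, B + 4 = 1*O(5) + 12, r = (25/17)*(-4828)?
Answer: 213772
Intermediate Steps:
r = -7100 (r = (25*(1/17))*(-4828) = (25/17)*(-4828) = -7100)
B = 14 (B = -4 + (1*6 + 12) = -4 + (6 + 12) = -4 + 18 = 14)
T(V, j) = -535*V - 224*j
(r + T(-23, B)) + 211703 = (-7100 + (-535*(-23) - 224*14)) + 211703 = (-7100 + (12305 - 3136)) + 211703 = (-7100 + 9169) + 211703 = 2069 + 211703 = 213772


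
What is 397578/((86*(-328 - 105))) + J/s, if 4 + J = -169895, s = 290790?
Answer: -472629479/41970690 ≈ -11.261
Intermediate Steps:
J = -169899 (J = -4 - 169895 = -169899)
397578/((86*(-328 - 105))) + J/s = 397578/((86*(-328 - 105))) - 169899/290790 = 397578/((86*(-433))) - 169899*1/290790 = 397578/(-37238) - 56633/96930 = 397578*(-1/37238) - 56633/96930 = -4623/433 - 56633/96930 = -472629479/41970690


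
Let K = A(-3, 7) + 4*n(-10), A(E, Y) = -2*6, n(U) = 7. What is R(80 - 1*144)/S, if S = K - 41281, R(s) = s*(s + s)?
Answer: -8192/41265 ≈ -0.19852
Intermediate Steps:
A(E, Y) = -12
R(s) = 2*s² (R(s) = s*(2*s) = 2*s²)
K = 16 (K = -12 + 4*7 = -12 + 28 = 16)
S = -41265 (S = 16 - 41281 = -41265)
R(80 - 1*144)/S = (2*(80 - 1*144)²)/(-41265) = (2*(80 - 144)²)*(-1/41265) = (2*(-64)²)*(-1/41265) = (2*4096)*(-1/41265) = 8192*(-1/41265) = -8192/41265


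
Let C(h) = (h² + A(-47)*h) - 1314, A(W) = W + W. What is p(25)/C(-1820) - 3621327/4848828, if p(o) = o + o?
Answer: -2101636552147/2814070666908 ≈ -0.74683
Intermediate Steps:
A(W) = 2*W
C(h) = -1314 + h² - 94*h (C(h) = (h² + (2*(-47))*h) - 1314 = (h² - 94*h) - 1314 = -1314 + h² - 94*h)
p(o) = 2*o
p(25)/C(-1820) - 3621327/4848828 = (2*25)/(-1314 + (-1820)² - 94*(-1820)) - 3621327/4848828 = 50/(-1314 + 3312400 + 171080) - 3621327*1/4848828 = 50/3482166 - 1207109/1616276 = 50*(1/3482166) - 1207109/1616276 = 25/1741083 - 1207109/1616276 = -2101636552147/2814070666908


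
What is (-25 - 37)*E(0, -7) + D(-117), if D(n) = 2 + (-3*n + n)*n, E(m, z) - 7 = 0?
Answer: -27810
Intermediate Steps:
E(m, z) = 7 (E(m, z) = 7 + 0 = 7)
D(n) = 2 - 2*n² (D(n) = 2 + (-2*n)*n = 2 - 2*n²)
(-25 - 37)*E(0, -7) + D(-117) = (-25 - 37)*7 + (2 - 2*(-117)²) = -62*7 + (2 - 2*13689) = -434 + (2 - 27378) = -434 - 27376 = -27810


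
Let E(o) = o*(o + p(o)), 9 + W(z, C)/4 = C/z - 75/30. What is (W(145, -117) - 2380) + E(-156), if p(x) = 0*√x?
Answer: 3176482/145 ≈ 21907.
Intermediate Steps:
p(x) = 0
W(z, C) = -46 + 4*C/z (W(z, C) = -36 + 4*(C/z - 75/30) = -36 + 4*(C/z - 75*1/30) = -36 + 4*(C/z - 5/2) = -36 + 4*(-5/2 + C/z) = -36 + (-10 + 4*C/z) = -46 + 4*C/z)
E(o) = o² (E(o) = o*(o + 0) = o*o = o²)
(W(145, -117) - 2380) + E(-156) = ((-46 + 4*(-117)/145) - 2380) + (-156)² = ((-46 + 4*(-117)*(1/145)) - 2380) + 24336 = ((-46 - 468/145) - 2380) + 24336 = (-7138/145 - 2380) + 24336 = -352238/145 + 24336 = 3176482/145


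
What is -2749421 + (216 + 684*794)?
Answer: -2206109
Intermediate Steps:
-2749421 + (216 + 684*794) = -2749421 + (216 + 543096) = -2749421 + 543312 = -2206109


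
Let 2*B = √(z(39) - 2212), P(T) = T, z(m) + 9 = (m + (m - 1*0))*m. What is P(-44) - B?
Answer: -44 - √821/2 ≈ -58.327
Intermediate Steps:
z(m) = -9 + 2*m² (z(m) = -9 + (m + (m - 1*0))*m = -9 + (m + (m + 0))*m = -9 + (m + m)*m = -9 + (2*m)*m = -9 + 2*m²)
B = √821/2 (B = √((-9 + 2*39²) - 2212)/2 = √((-9 + 2*1521) - 2212)/2 = √((-9 + 3042) - 2212)/2 = √(3033 - 2212)/2 = √821/2 ≈ 14.327)
P(-44) - B = -44 - √821/2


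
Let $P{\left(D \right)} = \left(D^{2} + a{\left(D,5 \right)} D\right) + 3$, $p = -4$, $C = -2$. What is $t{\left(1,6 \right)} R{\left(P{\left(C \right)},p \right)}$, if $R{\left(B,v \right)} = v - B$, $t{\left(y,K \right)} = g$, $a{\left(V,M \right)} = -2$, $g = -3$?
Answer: $45$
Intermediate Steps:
$t{\left(y,K \right)} = -3$
$P{\left(D \right)} = 3 + D^{2} - 2 D$ ($P{\left(D \right)} = \left(D^{2} - 2 D\right) + 3 = 3 + D^{2} - 2 D$)
$t{\left(1,6 \right)} R{\left(P{\left(C \right)},p \right)} = - 3 \left(-4 - \left(3 + \left(-2\right)^{2} - -4\right)\right) = - 3 \left(-4 - \left(3 + 4 + 4\right)\right) = - 3 \left(-4 - 11\right) = \left(-3\right) \left(-15\right) = 45$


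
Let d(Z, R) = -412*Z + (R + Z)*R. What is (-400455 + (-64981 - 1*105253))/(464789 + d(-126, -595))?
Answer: -570689/945696 ≈ -0.60346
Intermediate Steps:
d(Z, R) = -412*Z + R*(R + Z)
(-400455 + (-64981 - 1*105253))/(464789 + d(-126, -595)) = (-400455 + (-64981 - 1*105253))/(464789 + ((-595)² - 412*(-126) - 595*(-126))) = (-400455 + (-64981 - 105253))/(464789 + (354025 + 51912 + 74970)) = (-400455 - 170234)/(464789 + 480907) = -570689/945696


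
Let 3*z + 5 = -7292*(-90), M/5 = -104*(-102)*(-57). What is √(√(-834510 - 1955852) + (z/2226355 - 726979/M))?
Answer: √(4262677432422754871305 + 12584705935509356547600*I*√2790362)/112181575740 ≈ 28.903 + 28.897*I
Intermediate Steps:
M = -3023280 (M = 5*(-104*(-102)*(-57)) = 5*(10608*(-57)) = 5*(-604656) = -3023280)
z = 656275/3 (z = -5/3 + (-7292*(-90))/3 = -5/3 + (⅓)*656280 = -5/3 + 218760 = 656275/3 ≈ 2.1876e+5)
√(√(-834510 - 1955852) + (z/2226355 - 726979/M)) = √(√(-834510 - 1955852) + ((656275/3)/2226355 - 726979/(-3023280))) = √(√(-2790362) + ((656275/3)*(1/2226355) - 726979*(-1/3023280))) = √(I*√2790362 + (131255/1335813 + 726979/3023280)) = √(I*√2790362 + 455976205109/1346178908880) = √(455976205109/1346178908880 + I*√2790362)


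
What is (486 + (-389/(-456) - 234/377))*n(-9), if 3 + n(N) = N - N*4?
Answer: 6429937/551 ≈ 11670.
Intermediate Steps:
n(N) = -3 - 3*N (n(N) = -3 + (N - N*4) = -3 + (N - 4*N) = -3 - 3*N)
(486 + (-389/(-456) - 234/377))*n(-9) = (486 + (-389/(-456) - 234/377))*(-3 - 3*(-9)) = (486 + (-389*(-1/456) - 234*1/377))*(-3 + 27) = (486 + (389/456 - 18/29))*24 = (486 + 3073/13224)*24 = (6429937/13224)*24 = 6429937/551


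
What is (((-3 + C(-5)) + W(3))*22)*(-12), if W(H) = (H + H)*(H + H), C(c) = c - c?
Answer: -8712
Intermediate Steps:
C(c) = 0
W(H) = 4*H² (W(H) = (2*H)*(2*H) = 4*H²)
(((-3 + C(-5)) + W(3))*22)*(-12) = (((-3 + 0) + 4*3²)*22)*(-12) = ((-3 + 4*9)*22)*(-12) = ((-3 + 36)*22)*(-12) = (33*22)*(-12) = 726*(-12) = -8712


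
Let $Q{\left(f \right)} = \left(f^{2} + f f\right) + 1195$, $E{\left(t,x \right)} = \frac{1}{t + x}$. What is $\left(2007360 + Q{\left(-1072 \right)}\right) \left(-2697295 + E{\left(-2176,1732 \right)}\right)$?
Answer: $- \frac{1719322198681821}{148} \approx -1.1617 \cdot 10^{13}$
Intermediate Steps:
$Q{\left(f \right)} = 1195 + 2 f^{2}$ ($Q{\left(f \right)} = \left(f^{2} + f^{2}\right) + 1195 = 2 f^{2} + 1195 = 1195 + 2 f^{2}$)
$\left(2007360 + Q{\left(-1072 \right)}\right) \left(-2697295 + E{\left(-2176,1732 \right)}\right) = \left(2007360 + \left(1195 + 2 \left(-1072\right)^{2}\right)\right) \left(-2697295 + \frac{1}{-2176 + 1732}\right) = \left(2007360 + \left(1195 + 2 \cdot 1149184\right)\right) \left(-2697295 + \frac{1}{-444}\right) = \left(2007360 + \left(1195 + 2298368\right)\right) \left(-2697295 - \frac{1}{444}\right) = \left(2007360 + 2299563\right) \left(- \frac{1197598981}{444}\right) = 4306923 \left(- \frac{1197598981}{444}\right) = - \frac{1719322198681821}{148}$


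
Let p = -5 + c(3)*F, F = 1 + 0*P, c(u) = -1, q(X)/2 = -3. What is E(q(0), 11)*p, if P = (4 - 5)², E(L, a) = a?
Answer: -66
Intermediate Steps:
q(X) = -6 (q(X) = 2*(-3) = -6)
P = 1 (P = (-1)² = 1)
F = 1 (F = 1 + 0*1 = 1 + 0 = 1)
p = -6 (p = -5 - 1*1 = -5 - 1 = -6)
E(q(0), 11)*p = 11*(-6) = -66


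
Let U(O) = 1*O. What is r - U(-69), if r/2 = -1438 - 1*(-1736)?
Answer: 665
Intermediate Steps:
U(O) = O
r = 596 (r = 2*(-1438 - 1*(-1736)) = 2*(-1438 + 1736) = 2*298 = 596)
r - U(-69) = 596 - 1*(-69) = 596 + 69 = 665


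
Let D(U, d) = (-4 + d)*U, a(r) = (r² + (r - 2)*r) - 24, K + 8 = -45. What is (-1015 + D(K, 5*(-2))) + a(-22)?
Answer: 715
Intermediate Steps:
K = -53 (K = -8 - 45 = -53)
a(r) = -24 + r² + r*(-2 + r) (a(r) = (r² + (-2 + r)*r) - 24 = (r² + r*(-2 + r)) - 24 = -24 + r² + r*(-2 + r))
D(U, d) = U*(-4 + d)
(-1015 + D(K, 5*(-2))) + a(-22) = (-1015 - 53*(-4 + 5*(-2))) + (-24 - 2*(-22) + 2*(-22)²) = (-1015 - 53*(-4 - 10)) + (-24 + 44 + 2*484) = (-1015 - 53*(-14)) + (-24 + 44 + 968) = (-1015 + 742) + 988 = -273 + 988 = 715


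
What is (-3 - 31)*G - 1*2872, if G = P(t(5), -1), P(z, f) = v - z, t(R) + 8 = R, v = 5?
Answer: -3144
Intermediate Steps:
t(R) = -8 + R
P(z, f) = 5 - z
G = 8 (G = 5 - (-8 + 5) = 5 - 1*(-3) = 5 + 3 = 8)
(-3 - 31)*G - 1*2872 = (-3 - 31)*8 - 1*2872 = -34*8 - 2872 = -272 - 2872 = -3144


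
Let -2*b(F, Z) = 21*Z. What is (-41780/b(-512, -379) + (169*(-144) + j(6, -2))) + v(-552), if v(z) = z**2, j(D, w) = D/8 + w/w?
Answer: 8925517121/31836 ≈ 2.8036e+5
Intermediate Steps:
j(D, w) = 1 + D/8 (j(D, w) = D*(1/8) + 1 = D/8 + 1 = 1 + D/8)
b(F, Z) = -21*Z/2
(-41780/b(-512, -379) + (169*(-144) + j(6, -2))) + v(-552) = (-41780/((-21/2*(-379))) + (169*(-144) + (1 + (1/8)*6))) + (-552)**2 = (-41780/7959/2 + (-24336 + (1 + 3/4))) + 304704 = (-41780*2/7959 + (-24336 + 7/4)) + 304704 = (-83560/7959 - 97337/4) + 304704 = -775039423/31836 + 304704 = 8925517121/31836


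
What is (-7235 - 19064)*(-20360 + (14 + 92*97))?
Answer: 300387178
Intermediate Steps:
(-7235 - 19064)*(-20360 + (14 + 92*97)) = -26299*(-20360 + (14 + 8924)) = -26299*(-20360 + 8938) = -26299*(-11422) = 300387178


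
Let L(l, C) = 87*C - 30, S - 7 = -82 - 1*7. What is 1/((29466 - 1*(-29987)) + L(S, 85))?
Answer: 1/66818 ≈ 1.4966e-5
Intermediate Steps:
S = -82 (S = 7 + (-82 - 1*7) = 7 + (-82 - 7) = 7 - 89 = -82)
L(l, C) = -30 + 87*C
1/((29466 - 1*(-29987)) + L(S, 85)) = 1/((29466 - 1*(-29987)) + (-30 + 87*85)) = 1/((29466 + 29987) + (-30 + 7395)) = 1/(59453 + 7365) = 1/66818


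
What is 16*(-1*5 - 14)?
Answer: -304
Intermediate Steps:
16*(-1*5 - 14) = 16*(-5 - 14) = 16*(-19) = -304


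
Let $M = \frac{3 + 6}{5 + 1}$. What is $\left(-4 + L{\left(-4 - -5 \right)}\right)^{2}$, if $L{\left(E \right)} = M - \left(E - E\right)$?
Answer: $\frac{25}{4} \approx 6.25$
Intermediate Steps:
$M = \frac{3}{2}$ ($M = \frac{9}{6} = 9 \cdot \frac{1}{6} = \frac{3}{2} \approx 1.5$)
$L{\left(E \right)} = \frac{3}{2}$ ($L{\left(E \right)} = \frac{3}{2} - \left(E - E\right) = \frac{3}{2} - 0 = \frac{3}{2} + 0 = \frac{3}{2}$)
$\left(-4 + L{\left(-4 - -5 \right)}\right)^{2} = \left(-4 + \frac{3}{2}\right)^{2} = \left(- \frac{5}{2}\right)^{2} = \frac{25}{4}$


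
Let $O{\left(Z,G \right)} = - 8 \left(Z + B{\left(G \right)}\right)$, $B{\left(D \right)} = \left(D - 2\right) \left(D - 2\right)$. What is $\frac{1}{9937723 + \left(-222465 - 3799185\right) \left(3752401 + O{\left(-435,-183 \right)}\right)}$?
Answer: $- \frac{1}{14003701115927} \approx -7.141 \cdot 10^{-14}$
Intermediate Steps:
$B{\left(D \right)} = \left(-2 + D\right)^{2}$ ($B{\left(D \right)} = \left(-2 + D\right) \left(-2 + D\right) = \left(-2 + D\right)^{2}$)
$O{\left(Z,G \right)} = - 8 Z - 8 \left(-2 + G\right)^{2}$ ($O{\left(Z,G \right)} = - 8 \left(Z + \left(-2 + G\right)^{2}\right) = - 8 Z - 8 \left(-2 + G\right)^{2}$)
$\frac{1}{9937723 + \left(-222465 - 3799185\right) \left(3752401 + O{\left(-435,-183 \right)}\right)} = \frac{1}{9937723 + \left(-222465 - 3799185\right) \left(3752401 - \left(-3480 + 8 \left(-2 - 183\right)^{2}\right)\right)} = \frac{1}{9937723 - 4021650 \left(3752401 + \left(3480 - 8 \left(-185\right)^{2}\right)\right)} = \frac{1}{9937723 - 4021650 \left(3752401 + \left(3480 - 273800\right)\right)} = \frac{1}{9937723 - 4021650 \left(3752401 - 270320\right)} = \frac{1}{9937723 - 14003711053650} = \frac{1}{-14003701115927} = - \frac{1}{14003701115927}$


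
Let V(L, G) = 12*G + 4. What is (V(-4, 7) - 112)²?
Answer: 576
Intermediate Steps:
V(L, G) = 4 + 12*G
(V(-4, 7) - 112)² = ((4 + 12*7) - 112)² = ((4 + 84) - 112)² = (88 - 112)² = (-24)² = 576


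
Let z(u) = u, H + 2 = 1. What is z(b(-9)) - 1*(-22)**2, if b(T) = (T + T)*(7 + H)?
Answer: -592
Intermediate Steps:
H = -1 (H = -2 + 1 = -1)
b(T) = 12*T (b(T) = (T + T)*(7 - 1) = (2*T)*6 = 12*T)
z(b(-9)) - 1*(-22)**2 = 12*(-9) - 1*(-22)**2 = -108 - 1*484 = -108 - 484 = -592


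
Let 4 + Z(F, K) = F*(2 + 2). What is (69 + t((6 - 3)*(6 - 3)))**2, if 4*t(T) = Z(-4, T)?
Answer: 4096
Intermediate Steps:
Z(F, K) = -4 + 4*F (Z(F, K) = -4 + F*(2 + 2) = -4 + F*4 = -4 + 4*F)
t(T) = -5 (t(T) = (-4 + 4*(-4))/4 = (-4 - 16)/4 = (1/4)*(-20) = -5)
(69 + t((6 - 3)*(6 - 3)))**2 = (69 - 5)**2 = 64**2 = 4096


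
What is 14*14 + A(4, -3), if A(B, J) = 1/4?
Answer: 785/4 ≈ 196.25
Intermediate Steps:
A(B, J) = ¼
14*14 + A(4, -3) = 14*14 + ¼ = 196 + ¼ = 785/4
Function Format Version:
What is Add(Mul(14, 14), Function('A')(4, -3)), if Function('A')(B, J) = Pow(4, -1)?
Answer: Rational(785, 4) ≈ 196.25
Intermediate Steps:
Function('A')(B, J) = Rational(1, 4)
Add(Mul(14, 14), Function('A')(4, -3)) = Add(Mul(14, 14), Rational(1, 4)) = Add(196, Rational(1, 4)) = Rational(785, 4)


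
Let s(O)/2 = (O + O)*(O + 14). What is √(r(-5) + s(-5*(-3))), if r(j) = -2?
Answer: √1738 ≈ 41.689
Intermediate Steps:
s(O) = 4*O*(14 + O) (s(O) = 2*((O + O)*(O + 14)) = 2*((2*O)*(14 + O)) = 2*(2*O*(14 + O)) = 4*O*(14 + O))
√(r(-5) + s(-5*(-3))) = √(-2 + 4*(-5*(-3))*(14 - 5*(-3))) = √(-2 + 4*15*(14 + 15)) = √(-2 + 4*15*29) = √(-2 + 1740) = √1738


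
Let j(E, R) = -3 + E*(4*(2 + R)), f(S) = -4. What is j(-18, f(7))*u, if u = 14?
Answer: 1974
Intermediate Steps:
j(E, R) = -3 + E*(8 + 4*R)
j(-18, f(7))*u = (-3 + 8*(-18) + 4*(-18)*(-4))*14 = (-3 - 144 + 288)*14 = 141*14 = 1974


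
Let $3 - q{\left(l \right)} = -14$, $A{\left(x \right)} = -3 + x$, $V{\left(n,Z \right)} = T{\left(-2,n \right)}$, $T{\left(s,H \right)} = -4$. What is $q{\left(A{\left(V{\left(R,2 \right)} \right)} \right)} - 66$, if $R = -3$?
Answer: $-49$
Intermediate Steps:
$V{\left(n,Z \right)} = -4$
$q{\left(l \right)} = 17$ ($q{\left(l \right)} = 3 - -14 = 3 + 14 = 17$)
$q{\left(A{\left(V{\left(R,2 \right)} \right)} \right)} - 66 = 17 - 66 = -49$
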